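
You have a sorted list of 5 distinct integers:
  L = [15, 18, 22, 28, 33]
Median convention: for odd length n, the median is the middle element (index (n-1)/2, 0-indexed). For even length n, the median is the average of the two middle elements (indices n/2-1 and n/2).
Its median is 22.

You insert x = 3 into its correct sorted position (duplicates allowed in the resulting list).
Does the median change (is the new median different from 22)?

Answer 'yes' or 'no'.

Answer: yes

Derivation:
Old median = 22
Insert x = 3
New median = 20
Changed? yes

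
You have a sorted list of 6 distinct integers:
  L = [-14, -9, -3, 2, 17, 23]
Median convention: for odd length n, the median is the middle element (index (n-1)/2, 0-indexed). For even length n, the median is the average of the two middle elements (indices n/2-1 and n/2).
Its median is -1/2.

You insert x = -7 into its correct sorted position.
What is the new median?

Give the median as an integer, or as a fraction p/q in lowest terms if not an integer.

Answer: -3

Derivation:
Old list (sorted, length 6): [-14, -9, -3, 2, 17, 23]
Old median = -1/2
Insert x = -7
Old length even (6). Middle pair: indices 2,3 = -3,2.
New length odd (7). New median = single middle element.
x = -7: 2 elements are < x, 4 elements are > x.
New sorted list: [-14, -9, -7, -3, 2, 17, 23]
New median = -3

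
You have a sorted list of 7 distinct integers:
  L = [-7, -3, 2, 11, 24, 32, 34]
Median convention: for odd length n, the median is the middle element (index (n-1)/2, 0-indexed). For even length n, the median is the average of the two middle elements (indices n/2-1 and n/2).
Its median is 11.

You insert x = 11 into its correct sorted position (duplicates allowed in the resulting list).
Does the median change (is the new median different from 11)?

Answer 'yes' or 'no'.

Old median = 11
Insert x = 11
New median = 11
Changed? no

Answer: no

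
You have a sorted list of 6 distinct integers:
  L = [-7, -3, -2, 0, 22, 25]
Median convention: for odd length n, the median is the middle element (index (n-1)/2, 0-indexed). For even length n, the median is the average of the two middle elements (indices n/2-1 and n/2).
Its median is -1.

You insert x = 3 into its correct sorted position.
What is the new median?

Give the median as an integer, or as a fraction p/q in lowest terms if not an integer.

Answer: 0

Derivation:
Old list (sorted, length 6): [-7, -3, -2, 0, 22, 25]
Old median = -1
Insert x = 3
Old length even (6). Middle pair: indices 2,3 = -2,0.
New length odd (7). New median = single middle element.
x = 3: 4 elements are < x, 2 elements are > x.
New sorted list: [-7, -3, -2, 0, 3, 22, 25]
New median = 0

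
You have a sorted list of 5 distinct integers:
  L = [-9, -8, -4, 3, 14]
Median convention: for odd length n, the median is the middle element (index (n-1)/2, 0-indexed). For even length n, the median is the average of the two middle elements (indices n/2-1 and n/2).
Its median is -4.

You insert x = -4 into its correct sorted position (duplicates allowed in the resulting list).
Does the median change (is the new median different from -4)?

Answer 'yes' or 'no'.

Old median = -4
Insert x = -4
New median = -4
Changed? no

Answer: no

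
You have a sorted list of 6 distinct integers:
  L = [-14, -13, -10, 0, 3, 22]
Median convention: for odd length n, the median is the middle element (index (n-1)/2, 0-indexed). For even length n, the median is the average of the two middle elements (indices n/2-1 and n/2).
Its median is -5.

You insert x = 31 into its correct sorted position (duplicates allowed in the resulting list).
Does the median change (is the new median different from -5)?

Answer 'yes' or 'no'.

Old median = -5
Insert x = 31
New median = 0
Changed? yes

Answer: yes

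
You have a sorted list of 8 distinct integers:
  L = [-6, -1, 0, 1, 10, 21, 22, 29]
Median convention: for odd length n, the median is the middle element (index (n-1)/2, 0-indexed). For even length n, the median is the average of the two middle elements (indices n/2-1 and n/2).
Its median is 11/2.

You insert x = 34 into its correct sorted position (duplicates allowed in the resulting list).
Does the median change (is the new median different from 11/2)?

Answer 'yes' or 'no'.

Old median = 11/2
Insert x = 34
New median = 10
Changed? yes

Answer: yes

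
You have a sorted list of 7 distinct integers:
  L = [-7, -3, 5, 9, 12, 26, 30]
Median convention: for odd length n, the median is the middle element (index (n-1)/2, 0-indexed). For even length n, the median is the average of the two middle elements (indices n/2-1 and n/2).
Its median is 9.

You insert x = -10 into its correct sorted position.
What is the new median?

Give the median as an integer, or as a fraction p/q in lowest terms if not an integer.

Old list (sorted, length 7): [-7, -3, 5, 9, 12, 26, 30]
Old median = 9
Insert x = -10
Old length odd (7). Middle was index 3 = 9.
New length even (8). New median = avg of two middle elements.
x = -10: 0 elements are < x, 7 elements are > x.
New sorted list: [-10, -7, -3, 5, 9, 12, 26, 30]
New median = 7

Answer: 7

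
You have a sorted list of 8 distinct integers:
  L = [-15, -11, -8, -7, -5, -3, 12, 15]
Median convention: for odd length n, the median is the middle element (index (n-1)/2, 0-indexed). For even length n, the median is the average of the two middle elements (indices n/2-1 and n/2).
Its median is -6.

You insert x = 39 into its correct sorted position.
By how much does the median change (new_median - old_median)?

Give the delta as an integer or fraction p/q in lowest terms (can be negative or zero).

Old median = -6
After inserting x = 39: new sorted = [-15, -11, -8, -7, -5, -3, 12, 15, 39]
New median = -5
Delta = -5 - -6 = 1

Answer: 1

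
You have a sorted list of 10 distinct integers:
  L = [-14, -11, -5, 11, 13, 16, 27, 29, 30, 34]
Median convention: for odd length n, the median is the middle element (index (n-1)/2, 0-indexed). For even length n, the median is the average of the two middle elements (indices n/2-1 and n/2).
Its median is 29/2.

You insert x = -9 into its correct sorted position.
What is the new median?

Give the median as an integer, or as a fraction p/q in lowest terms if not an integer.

Answer: 13

Derivation:
Old list (sorted, length 10): [-14, -11, -5, 11, 13, 16, 27, 29, 30, 34]
Old median = 29/2
Insert x = -9
Old length even (10). Middle pair: indices 4,5 = 13,16.
New length odd (11). New median = single middle element.
x = -9: 2 elements are < x, 8 elements are > x.
New sorted list: [-14, -11, -9, -5, 11, 13, 16, 27, 29, 30, 34]
New median = 13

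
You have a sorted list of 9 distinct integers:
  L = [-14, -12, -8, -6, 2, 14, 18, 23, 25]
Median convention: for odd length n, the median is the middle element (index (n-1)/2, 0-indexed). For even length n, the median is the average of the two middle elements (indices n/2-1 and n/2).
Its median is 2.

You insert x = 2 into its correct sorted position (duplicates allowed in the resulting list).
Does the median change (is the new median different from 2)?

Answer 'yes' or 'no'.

Answer: no

Derivation:
Old median = 2
Insert x = 2
New median = 2
Changed? no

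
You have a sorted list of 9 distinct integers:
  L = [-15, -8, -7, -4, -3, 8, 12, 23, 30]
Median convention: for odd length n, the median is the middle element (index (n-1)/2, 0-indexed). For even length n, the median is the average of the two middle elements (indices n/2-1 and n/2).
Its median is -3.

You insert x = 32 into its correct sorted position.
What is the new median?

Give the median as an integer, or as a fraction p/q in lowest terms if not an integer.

Old list (sorted, length 9): [-15, -8, -7, -4, -3, 8, 12, 23, 30]
Old median = -3
Insert x = 32
Old length odd (9). Middle was index 4 = -3.
New length even (10). New median = avg of two middle elements.
x = 32: 9 elements are < x, 0 elements are > x.
New sorted list: [-15, -8, -7, -4, -3, 8, 12, 23, 30, 32]
New median = 5/2

Answer: 5/2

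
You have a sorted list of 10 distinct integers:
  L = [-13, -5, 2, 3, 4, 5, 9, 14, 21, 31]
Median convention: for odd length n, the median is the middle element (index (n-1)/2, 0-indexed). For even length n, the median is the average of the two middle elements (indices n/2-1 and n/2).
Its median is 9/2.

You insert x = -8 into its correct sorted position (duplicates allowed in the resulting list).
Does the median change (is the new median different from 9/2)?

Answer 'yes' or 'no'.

Answer: yes

Derivation:
Old median = 9/2
Insert x = -8
New median = 4
Changed? yes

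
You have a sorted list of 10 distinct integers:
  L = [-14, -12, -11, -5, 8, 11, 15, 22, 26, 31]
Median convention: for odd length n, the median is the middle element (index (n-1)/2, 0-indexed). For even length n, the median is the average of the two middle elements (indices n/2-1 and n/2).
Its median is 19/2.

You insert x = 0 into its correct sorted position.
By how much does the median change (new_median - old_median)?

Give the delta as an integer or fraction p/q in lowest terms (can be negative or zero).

Answer: -3/2

Derivation:
Old median = 19/2
After inserting x = 0: new sorted = [-14, -12, -11, -5, 0, 8, 11, 15, 22, 26, 31]
New median = 8
Delta = 8 - 19/2 = -3/2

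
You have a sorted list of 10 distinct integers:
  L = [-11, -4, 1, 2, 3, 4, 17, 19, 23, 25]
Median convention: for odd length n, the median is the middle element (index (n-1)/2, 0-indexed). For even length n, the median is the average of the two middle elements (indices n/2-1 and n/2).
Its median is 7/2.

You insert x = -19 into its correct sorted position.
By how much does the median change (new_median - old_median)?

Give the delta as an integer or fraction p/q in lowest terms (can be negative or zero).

Answer: -1/2

Derivation:
Old median = 7/2
After inserting x = -19: new sorted = [-19, -11, -4, 1, 2, 3, 4, 17, 19, 23, 25]
New median = 3
Delta = 3 - 7/2 = -1/2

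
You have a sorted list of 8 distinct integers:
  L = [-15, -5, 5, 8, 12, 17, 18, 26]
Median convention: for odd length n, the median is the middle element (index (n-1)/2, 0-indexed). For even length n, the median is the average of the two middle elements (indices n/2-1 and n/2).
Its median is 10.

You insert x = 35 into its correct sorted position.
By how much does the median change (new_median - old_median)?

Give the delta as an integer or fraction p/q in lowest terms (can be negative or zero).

Answer: 2

Derivation:
Old median = 10
After inserting x = 35: new sorted = [-15, -5, 5, 8, 12, 17, 18, 26, 35]
New median = 12
Delta = 12 - 10 = 2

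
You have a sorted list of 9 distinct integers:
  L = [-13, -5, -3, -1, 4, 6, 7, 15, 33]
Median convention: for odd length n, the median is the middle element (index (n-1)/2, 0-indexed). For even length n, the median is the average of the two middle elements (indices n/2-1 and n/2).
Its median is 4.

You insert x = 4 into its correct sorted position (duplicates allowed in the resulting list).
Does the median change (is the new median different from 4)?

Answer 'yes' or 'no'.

Old median = 4
Insert x = 4
New median = 4
Changed? no

Answer: no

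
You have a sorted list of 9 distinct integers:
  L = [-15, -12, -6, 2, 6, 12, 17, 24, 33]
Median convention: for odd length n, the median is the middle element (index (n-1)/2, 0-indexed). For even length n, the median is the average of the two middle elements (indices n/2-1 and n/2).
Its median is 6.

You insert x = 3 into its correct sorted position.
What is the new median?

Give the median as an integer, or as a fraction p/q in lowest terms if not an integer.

Answer: 9/2

Derivation:
Old list (sorted, length 9): [-15, -12, -6, 2, 6, 12, 17, 24, 33]
Old median = 6
Insert x = 3
Old length odd (9). Middle was index 4 = 6.
New length even (10). New median = avg of two middle elements.
x = 3: 4 elements are < x, 5 elements are > x.
New sorted list: [-15, -12, -6, 2, 3, 6, 12, 17, 24, 33]
New median = 9/2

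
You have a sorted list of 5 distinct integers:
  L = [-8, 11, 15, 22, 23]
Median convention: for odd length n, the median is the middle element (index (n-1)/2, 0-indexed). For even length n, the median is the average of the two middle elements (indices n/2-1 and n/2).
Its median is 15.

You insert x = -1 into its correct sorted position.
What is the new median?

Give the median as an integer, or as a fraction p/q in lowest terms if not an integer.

Answer: 13

Derivation:
Old list (sorted, length 5): [-8, 11, 15, 22, 23]
Old median = 15
Insert x = -1
Old length odd (5). Middle was index 2 = 15.
New length even (6). New median = avg of two middle elements.
x = -1: 1 elements are < x, 4 elements are > x.
New sorted list: [-8, -1, 11, 15, 22, 23]
New median = 13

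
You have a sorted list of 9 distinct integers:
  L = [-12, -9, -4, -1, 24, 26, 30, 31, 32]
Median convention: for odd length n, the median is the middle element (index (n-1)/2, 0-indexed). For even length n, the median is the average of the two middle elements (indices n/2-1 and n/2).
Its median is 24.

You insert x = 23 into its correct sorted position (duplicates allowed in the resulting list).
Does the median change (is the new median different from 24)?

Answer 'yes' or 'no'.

Answer: yes

Derivation:
Old median = 24
Insert x = 23
New median = 47/2
Changed? yes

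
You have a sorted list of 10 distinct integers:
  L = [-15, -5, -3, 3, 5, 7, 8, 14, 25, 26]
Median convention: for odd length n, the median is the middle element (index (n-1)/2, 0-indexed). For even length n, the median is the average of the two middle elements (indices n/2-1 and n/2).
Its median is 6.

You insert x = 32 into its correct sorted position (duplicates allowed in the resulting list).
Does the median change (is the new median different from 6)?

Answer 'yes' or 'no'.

Old median = 6
Insert x = 32
New median = 7
Changed? yes

Answer: yes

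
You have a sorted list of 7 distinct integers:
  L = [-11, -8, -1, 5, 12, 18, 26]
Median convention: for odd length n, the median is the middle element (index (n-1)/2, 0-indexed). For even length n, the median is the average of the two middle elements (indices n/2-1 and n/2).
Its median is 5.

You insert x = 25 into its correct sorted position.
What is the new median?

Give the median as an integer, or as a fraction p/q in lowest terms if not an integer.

Old list (sorted, length 7): [-11, -8, -1, 5, 12, 18, 26]
Old median = 5
Insert x = 25
Old length odd (7). Middle was index 3 = 5.
New length even (8). New median = avg of two middle elements.
x = 25: 6 elements are < x, 1 elements are > x.
New sorted list: [-11, -8, -1, 5, 12, 18, 25, 26]
New median = 17/2

Answer: 17/2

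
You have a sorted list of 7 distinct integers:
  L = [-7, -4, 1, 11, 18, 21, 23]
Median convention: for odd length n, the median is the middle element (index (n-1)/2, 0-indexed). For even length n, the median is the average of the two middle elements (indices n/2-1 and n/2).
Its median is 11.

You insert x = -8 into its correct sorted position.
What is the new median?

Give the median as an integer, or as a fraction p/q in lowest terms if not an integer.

Old list (sorted, length 7): [-7, -4, 1, 11, 18, 21, 23]
Old median = 11
Insert x = -8
Old length odd (7). Middle was index 3 = 11.
New length even (8). New median = avg of two middle elements.
x = -8: 0 elements are < x, 7 elements are > x.
New sorted list: [-8, -7, -4, 1, 11, 18, 21, 23]
New median = 6

Answer: 6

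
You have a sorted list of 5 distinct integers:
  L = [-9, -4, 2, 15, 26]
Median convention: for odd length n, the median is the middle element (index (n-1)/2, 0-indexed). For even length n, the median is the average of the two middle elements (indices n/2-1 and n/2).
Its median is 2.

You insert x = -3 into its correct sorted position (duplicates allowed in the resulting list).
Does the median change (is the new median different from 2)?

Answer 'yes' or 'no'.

Answer: yes

Derivation:
Old median = 2
Insert x = -3
New median = -1/2
Changed? yes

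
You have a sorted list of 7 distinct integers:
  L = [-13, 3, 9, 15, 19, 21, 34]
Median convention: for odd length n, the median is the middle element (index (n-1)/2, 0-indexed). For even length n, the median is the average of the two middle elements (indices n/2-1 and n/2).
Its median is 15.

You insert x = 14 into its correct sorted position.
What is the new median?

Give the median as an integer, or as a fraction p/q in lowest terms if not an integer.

Answer: 29/2

Derivation:
Old list (sorted, length 7): [-13, 3, 9, 15, 19, 21, 34]
Old median = 15
Insert x = 14
Old length odd (7). Middle was index 3 = 15.
New length even (8). New median = avg of two middle elements.
x = 14: 3 elements are < x, 4 elements are > x.
New sorted list: [-13, 3, 9, 14, 15, 19, 21, 34]
New median = 29/2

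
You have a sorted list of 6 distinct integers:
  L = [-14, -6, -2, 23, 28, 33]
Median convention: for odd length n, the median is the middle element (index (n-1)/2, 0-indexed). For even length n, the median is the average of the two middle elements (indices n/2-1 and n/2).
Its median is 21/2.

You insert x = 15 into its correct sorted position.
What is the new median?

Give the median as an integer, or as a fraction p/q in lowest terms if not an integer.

Old list (sorted, length 6): [-14, -6, -2, 23, 28, 33]
Old median = 21/2
Insert x = 15
Old length even (6). Middle pair: indices 2,3 = -2,23.
New length odd (7). New median = single middle element.
x = 15: 3 elements are < x, 3 elements are > x.
New sorted list: [-14, -6, -2, 15, 23, 28, 33]
New median = 15

Answer: 15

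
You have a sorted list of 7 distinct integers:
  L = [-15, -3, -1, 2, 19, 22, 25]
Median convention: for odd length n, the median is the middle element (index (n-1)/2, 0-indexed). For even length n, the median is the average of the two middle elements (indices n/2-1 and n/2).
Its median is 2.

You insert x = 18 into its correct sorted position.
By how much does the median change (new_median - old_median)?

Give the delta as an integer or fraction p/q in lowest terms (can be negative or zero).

Answer: 8

Derivation:
Old median = 2
After inserting x = 18: new sorted = [-15, -3, -1, 2, 18, 19, 22, 25]
New median = 10
Delta = 10 - 2 = 8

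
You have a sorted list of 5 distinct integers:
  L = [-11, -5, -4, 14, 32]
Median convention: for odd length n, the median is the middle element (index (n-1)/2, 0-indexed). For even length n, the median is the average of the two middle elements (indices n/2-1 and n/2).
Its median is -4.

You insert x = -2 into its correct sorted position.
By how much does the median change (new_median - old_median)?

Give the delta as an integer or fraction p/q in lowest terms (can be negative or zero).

Old median = -4
After inserting x = -2: new sorted = [-11, -5, -4, -2, 14, 32]
New median = -3
Delta = -3 - -4 = 1

Answer: 1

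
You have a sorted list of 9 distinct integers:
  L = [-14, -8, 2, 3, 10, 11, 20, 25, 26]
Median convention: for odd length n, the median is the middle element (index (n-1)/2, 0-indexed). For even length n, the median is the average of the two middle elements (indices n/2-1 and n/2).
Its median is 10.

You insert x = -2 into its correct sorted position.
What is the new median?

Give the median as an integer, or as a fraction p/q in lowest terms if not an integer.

Answer: 13/2

Derivation:
Old list (sorted, length 9): [-14, -8, 2, 3, 10, 11, 20, 25, 26]
Old median = 10
Insert x = -2
Old length odd (9). Middle was index 4 = 10.
New length even (10). New median = avg of two middle elements.
x = -2: 2 elements are < x, 7 elements are > x.
New sorted list: [-14, -8, -2, 2, 3, 10, 11, 20, 25, 26]
New median = 13/2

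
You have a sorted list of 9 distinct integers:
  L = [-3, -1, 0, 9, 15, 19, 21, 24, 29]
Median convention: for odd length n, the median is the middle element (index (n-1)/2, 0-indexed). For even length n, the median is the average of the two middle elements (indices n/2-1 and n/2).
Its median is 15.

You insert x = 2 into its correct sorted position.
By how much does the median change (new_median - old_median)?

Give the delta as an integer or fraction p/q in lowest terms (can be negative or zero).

Answer: -3

Derivation:
Old median = 15
After inserting x = 2: new sorted = [-3, -1, 0, 2, 9, 15, 19, 21, 24, 29]
New median = 12
Delta = 12 - 15 = -3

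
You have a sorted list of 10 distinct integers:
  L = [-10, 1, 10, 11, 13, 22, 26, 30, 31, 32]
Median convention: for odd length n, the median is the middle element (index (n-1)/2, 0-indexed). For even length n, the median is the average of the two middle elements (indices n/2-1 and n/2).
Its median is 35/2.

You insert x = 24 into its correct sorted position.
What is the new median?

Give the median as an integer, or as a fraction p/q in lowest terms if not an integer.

Old list (sorted, length 10): [-10, 1, 10, 11, 13, 22, 26, 30, 31, 32]
Old median = 35/2
Insert x = 24
Old length even (10). Middle pair: indices 4,5 = 13,22.
New length odd (11). New median = single middle element.
x = 24: 6 elements are < x, 4 elements are > x.
New sorted list: [-10, 1, 10, 11, 13, 22, 24, 26, 30, 31, 32]
New median = 22

Answer: 22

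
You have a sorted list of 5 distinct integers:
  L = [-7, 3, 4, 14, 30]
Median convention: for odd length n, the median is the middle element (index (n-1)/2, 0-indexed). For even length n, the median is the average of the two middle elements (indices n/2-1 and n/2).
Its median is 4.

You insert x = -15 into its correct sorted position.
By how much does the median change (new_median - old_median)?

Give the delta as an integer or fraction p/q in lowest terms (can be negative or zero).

Answer: -1/2

Derivation:
Old median = 4
After inserting x = -15: new sorted = [-15, -7, 3, 4, 14, 30]
New median = 7/2
Delta = 7/2 - 4 = -1/2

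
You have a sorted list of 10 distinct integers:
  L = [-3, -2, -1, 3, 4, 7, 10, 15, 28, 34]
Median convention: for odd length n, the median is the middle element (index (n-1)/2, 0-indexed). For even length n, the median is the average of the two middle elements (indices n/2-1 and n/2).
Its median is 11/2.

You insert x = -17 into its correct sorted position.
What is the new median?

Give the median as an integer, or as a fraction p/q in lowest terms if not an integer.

Answer: 4

Derivation:
Old list (sorted, length 10): [-3, -2, -1, 3, 4, 7, 10, 15, 28, 34]
Old median = 11/2
Insert x = -17
Old length even (10). Middle pair: indices 4,5 = 4,7.
New length odd (11). New median = single middle element.
x = -17: 0 elements are < x, 10 elements are > x.
New sorted list: [-17, -3, -2, -1, 3, 4, 7, 10, 15, 28, 34]
New median = 4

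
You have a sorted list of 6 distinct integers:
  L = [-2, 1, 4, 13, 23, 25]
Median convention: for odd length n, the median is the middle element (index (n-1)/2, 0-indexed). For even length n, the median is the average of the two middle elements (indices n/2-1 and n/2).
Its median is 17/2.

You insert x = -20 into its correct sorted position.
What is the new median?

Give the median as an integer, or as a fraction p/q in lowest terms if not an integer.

Answer: 4

Derivation:
Old list (sorted, length 6): [-2, 1, 4, 13, 23, 25]
Old median = 17/2
Insert x = -20
Old length even (6). Middle pair: indices 2,3 = 4,13.
New length odd (7). New median = single middle element.
x = -20: 0 elements are < x, 6 elements are > x.
New sorted list: [-20, -2, 1, 4, 13, 23, 25]
New median = 4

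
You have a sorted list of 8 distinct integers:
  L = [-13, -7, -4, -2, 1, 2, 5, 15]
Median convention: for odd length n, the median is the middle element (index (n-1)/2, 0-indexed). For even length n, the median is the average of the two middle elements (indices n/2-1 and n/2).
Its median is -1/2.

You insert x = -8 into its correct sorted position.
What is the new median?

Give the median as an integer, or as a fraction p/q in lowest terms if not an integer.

Old list (sorted, length 8): [-13, -7, -4, -2, 1, 2, 5, 15]
Old median = -1/2
Insert x = -8
Old length even (8). Middle pair: indices 3,4 = -2,1.
New length odd (9). New median = single middle element.
x = -8: 1 elements are < x, 7 elements are > x.
New sorted list: [-13, -8, -7, -4, -2, 1, 2, 5, 15]
New median = -2

Answer: -2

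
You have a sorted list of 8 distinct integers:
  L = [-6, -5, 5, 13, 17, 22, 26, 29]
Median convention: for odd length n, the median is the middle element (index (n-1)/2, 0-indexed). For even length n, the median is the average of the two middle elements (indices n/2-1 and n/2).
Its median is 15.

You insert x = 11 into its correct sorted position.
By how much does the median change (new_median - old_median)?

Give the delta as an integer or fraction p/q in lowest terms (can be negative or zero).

Answer: -2

Derivation:
Old median = 15
After inserting x = 11: new sorted = [-6, -5, 5, 11, 13, 17, 22, 26, 29]
New median = 13
Delta = 13 - 15 = -2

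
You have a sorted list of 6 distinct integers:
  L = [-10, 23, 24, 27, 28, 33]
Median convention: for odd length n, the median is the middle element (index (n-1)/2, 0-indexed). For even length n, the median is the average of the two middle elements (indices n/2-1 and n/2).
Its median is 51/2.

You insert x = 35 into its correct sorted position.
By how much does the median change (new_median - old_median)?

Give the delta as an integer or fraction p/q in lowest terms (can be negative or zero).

Answer: 3/2

Derivation:
Old median = 51/2
After inserting x = 35: new sorted = [-10, 23, 24, 27, 28, 33, 35]
New median = 27
Delta = 27 - 51/2 = 3/2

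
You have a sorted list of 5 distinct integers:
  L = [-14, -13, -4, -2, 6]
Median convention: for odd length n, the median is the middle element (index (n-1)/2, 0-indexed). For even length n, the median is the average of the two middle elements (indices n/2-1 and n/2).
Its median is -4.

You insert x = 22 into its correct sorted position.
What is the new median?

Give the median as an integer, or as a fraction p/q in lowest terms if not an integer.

Answer: -3

Derivation:
Old list (sorted, length 5): [-14, -13, -4, -2, 6]
Old median = -4
Insert x = 22
Old length odd (5). Middle was index 2 = -4.
New length even (6). New median = avg of two middle elements.
x = 22: 5 elements are < x, 0 elements are > x.
New sorted list: [-14, -13, -4, -2, 6, 22]
New median = -3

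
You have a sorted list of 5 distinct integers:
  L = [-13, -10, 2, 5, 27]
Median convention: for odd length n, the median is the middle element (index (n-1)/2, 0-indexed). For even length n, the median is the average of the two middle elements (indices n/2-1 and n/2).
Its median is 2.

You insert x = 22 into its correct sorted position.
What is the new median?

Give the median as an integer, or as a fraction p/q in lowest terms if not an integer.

Answer: 7/2

Derivation:
Old list (sorted, length 5): [-13, -10, 2, 5, 27]
Old median = 2
Insert x = 22
Old length odd (5). Middle was index 2 = 2.
New length even (6). New median = avg of two middle elements.
x = 22: 4 elements are < x, 1 elements are > x.
New sorted list: [-13, -10, 2, 5, 22, 27]
New median = 7/2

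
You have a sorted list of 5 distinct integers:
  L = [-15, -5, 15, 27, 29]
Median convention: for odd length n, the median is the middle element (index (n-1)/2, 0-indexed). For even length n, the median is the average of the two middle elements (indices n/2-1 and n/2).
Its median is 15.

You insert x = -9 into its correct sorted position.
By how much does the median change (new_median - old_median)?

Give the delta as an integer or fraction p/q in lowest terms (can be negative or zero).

Old median = 15
After inserting x = -9: new sorted = [-15, -9, -5, 15, 27, 29]
New median = 5
Delta = 5 - 15 = -10

Answer: -10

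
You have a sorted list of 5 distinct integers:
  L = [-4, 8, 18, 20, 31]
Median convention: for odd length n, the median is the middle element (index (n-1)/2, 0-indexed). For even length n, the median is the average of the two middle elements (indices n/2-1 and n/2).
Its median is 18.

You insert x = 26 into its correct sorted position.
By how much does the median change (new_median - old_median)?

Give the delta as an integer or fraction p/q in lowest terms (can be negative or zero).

Old median = 18
After inserting x = 26: new sorted = [-4, 8, 18, 20, 26, 31]
New median = 19
Delta = 19 - 18 = 1

Answer: 1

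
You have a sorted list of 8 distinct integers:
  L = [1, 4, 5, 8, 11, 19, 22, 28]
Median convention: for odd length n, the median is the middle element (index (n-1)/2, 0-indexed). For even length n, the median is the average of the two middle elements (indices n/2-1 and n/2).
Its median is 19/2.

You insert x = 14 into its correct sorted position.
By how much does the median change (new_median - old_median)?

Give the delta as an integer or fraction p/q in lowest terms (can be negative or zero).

Old median = 19/2
After inserting x = 14: new sorted = [1, 4, 5, 8, 11, 14, 19, 22, 28]
New median = 11
Delta = 11 - 19/2 = 3/2

Answer: 3/2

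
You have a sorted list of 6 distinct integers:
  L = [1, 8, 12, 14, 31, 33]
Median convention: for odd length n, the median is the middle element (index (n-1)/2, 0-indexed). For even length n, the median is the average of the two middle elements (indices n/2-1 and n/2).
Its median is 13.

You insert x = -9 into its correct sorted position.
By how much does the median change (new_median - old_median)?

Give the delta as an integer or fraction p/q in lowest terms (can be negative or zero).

Old median = 13
After inserting x = -9: new sorted = [-9, 1, 8, 12, 14, 31, 33]
New median = 12
Delta = 12 - 13 = -1

Answer: -1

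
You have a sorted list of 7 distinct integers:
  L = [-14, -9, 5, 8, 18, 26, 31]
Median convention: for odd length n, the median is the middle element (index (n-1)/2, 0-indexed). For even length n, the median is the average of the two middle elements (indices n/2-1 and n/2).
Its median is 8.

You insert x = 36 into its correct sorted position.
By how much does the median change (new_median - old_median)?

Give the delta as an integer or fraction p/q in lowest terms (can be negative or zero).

Old median = 8
After inserting x = 36: new sorted = [-14, -9, 5, 8, 18, 26, 31, 36]
New median = 13
Delta = 13 - 8 = 5

Answer: 5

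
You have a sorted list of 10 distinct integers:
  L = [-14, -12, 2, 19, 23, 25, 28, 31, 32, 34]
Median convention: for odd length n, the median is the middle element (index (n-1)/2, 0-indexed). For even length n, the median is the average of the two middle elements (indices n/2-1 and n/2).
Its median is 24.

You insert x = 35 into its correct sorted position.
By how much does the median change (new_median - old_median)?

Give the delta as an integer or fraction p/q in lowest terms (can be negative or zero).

Answer: 1

Derivation:
Old median = 24
After inserting x = 35: new sorted = [-14, -12, 2, 19, 23, 25, 28, 31, 32, 34, 35]
New median = 25
Delta = 25 - 24 = 1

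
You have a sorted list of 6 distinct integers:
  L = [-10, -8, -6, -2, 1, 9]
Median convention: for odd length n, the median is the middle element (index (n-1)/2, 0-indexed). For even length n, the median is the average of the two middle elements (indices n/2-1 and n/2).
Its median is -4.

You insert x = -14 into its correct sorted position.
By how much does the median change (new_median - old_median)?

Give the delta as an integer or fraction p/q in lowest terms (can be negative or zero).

Old median = -4
After inserting x = -14: new sorted = [-14, -10, -8, -6, -2, 1, 9]
New median = -6
Delta = -6 - -4 = -2

Answer: -2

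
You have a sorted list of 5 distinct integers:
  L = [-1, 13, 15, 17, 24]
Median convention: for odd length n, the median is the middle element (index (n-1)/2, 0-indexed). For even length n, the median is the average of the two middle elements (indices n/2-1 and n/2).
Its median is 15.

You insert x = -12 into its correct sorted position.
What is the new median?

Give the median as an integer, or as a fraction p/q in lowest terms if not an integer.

Answer: 14

Derivation:
Old list (sorted, length 5): [-1, 13, 15, 17, 24]
Old median = 15
Insert x = -12
Old length odd (5). Middle was index 2 = 15.
New length even (6). New median = avg of two middle elements.
x = -12: 0 elements are < x, 5 elements are > x.
New sorted list: [-12, -1, 13, 15, 17, 24]
New median = 14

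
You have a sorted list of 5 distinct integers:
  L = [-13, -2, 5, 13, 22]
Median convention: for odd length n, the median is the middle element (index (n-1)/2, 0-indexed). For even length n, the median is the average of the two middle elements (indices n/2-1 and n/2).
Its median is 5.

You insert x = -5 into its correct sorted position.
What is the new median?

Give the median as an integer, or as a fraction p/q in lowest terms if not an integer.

Answer: 3/2

Derivation:
Old list (sorted, length 5): [-13, -2, 5, 13, 22]
Old median = 5
Insert x = -5
Old length odd (5). Middle was index 2 = 5.
New length even (6). New median = avg of two middle elements.
x = -5: 1 elements are < x, 4 elements are > x.
New sorted list: [-13, -5, -2, 5, 13, 22]
New median = 3/2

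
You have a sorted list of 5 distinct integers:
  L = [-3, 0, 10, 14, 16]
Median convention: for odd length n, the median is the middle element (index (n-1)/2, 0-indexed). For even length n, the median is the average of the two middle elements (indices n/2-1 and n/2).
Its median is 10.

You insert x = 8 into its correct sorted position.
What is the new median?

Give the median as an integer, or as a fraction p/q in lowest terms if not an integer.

Old list (sorted, length 5): [-3, 0, 10, 14, 16]
Old median = 10
Insert x = 8
Old length odd (5). Middle was index 2 = 10.
New length even (6). New median = avg of two middle elements.
x = 8: 2 elements are < x, 3 elements are > x.
New sorted list: [-3, 0, 8, 10, 14, 16]
New median = 9

Answer: 9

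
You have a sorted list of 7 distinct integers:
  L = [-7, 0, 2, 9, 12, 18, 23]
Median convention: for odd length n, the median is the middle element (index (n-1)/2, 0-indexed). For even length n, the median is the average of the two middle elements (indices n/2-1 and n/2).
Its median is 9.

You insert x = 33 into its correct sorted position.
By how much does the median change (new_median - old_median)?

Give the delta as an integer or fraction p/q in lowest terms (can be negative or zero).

Old median = 9
After inserting x = 33: new sorted = [-7, 0, 2, 9, 12, 18, 23, 33]
New median = 21/2
Delta = 21/2 - 9 = 3/2

Answer: 3/2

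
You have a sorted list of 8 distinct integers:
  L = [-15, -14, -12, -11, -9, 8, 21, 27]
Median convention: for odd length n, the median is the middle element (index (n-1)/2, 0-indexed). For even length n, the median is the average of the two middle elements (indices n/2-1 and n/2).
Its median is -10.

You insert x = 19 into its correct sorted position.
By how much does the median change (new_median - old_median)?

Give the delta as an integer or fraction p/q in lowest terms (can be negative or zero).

Old median = -10
After inserting x = 19: new sorted = [-15, -14, -12, -11, -9, 8, 19, 21, 27]
New median = -9
Delta = -9 - -10 = 1

Answer: 1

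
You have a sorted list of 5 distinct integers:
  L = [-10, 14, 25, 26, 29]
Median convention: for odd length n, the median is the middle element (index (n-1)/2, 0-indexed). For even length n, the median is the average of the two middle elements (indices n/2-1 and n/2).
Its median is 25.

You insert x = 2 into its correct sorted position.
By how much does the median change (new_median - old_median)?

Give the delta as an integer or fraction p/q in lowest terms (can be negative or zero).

Answer: -11/2

Derivation:
Old median = 25
After inserting x = 2: new sorted = [-10, 2, 14, 25, 26, 29]
New median = 39/2
Delta = 39/2 - 25 = -11/2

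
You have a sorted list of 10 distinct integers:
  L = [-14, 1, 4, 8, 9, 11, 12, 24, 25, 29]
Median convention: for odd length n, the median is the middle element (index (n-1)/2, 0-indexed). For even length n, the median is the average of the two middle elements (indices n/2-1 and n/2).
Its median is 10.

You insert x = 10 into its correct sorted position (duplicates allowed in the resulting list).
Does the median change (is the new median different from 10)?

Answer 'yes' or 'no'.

Old median = 10
Insert x = 10
New median = 10
Changed? no

Answer: no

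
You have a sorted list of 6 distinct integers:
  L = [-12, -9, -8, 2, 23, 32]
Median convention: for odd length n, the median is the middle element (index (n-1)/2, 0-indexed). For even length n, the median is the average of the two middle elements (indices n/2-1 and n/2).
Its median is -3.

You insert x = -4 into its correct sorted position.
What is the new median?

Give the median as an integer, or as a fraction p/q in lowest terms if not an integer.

Answer: -4

Derivation:
Old list (sorted, length 6): [-12, -9, -8, 2, 23, 32]
Old median = -3
Insert x = -4
Old length even (6). Middle pair: indices 2,3 = -8,2.
New length odd (7). New median = single middle element.
x = -4: 3 elements are < x, 3 elements are > x.
New sorted list: [-12, -9, -8, -4, 2, 23, 32]
New median = -4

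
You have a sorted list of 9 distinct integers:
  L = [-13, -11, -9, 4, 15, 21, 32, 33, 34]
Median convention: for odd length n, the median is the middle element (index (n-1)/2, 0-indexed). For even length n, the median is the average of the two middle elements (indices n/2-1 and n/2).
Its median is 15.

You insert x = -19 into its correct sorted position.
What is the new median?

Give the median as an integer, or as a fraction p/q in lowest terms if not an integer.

Old list (sorted, length 9): [-13, -11, -9, 4, 15, 21, 32, 33, 34]
Old median = 15
Insert x = -19
Old length odd (9). Middle was index 4 = 15.
New length even (10). New median = avg of two middle elements.
x = -19: 0 elements are < x, 9 elements are > x.
New sorted list: [-19, -13, -11, -9, 4, 15, 21, 32, 33, 34]
New median = 19/2

Answer: 19/2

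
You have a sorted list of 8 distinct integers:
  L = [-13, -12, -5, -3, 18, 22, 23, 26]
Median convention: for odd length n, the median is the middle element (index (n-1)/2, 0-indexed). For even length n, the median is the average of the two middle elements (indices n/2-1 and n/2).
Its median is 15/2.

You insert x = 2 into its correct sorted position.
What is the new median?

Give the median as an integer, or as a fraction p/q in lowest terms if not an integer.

Answer: 2

Derivation:
Old list (sorted, length 8): [-13, -12, -5, -3, 18, 22, 23, 26]
Old median = 15/2
Insert x = 2
Old length even (8). Middle pair: indices 3,4 = -3,18.
New length odd (9). New median = single middle element.
x = 2: 4 elements are < x, 4 elements are > x.
New sorted list: [-13, -12, -5, -3, 2, 18, 22, 23, 26]
New median = 2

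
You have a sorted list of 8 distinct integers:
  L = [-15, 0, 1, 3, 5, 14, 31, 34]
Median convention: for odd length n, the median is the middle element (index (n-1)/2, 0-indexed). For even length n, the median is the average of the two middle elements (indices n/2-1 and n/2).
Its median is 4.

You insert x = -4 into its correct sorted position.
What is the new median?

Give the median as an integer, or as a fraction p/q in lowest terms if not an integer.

Answer: 3

Derivation:
Old list (sorted, length 8): [-15, 0, 1, 3, 5, 14, 31, 34]
Old median = 4
Insert x = -4
Old length even (8). Middle pair: indices 3,4 = 3,5.
New length odd (9). New median = single middle element.
x = -4: 1 elements are < x, 7 elements are > x.
New sorted list: [-15, -4, 0, 1, 3, 5, 14, 31, 34]
New median = 3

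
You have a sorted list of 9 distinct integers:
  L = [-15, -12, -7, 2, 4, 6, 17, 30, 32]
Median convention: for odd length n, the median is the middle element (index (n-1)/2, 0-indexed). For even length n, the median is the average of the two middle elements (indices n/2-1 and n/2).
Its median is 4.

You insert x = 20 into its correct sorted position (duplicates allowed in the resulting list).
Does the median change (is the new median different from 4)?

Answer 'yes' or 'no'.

Answer: yes

Derivation:
Old median = 4
Insert x = 20
New median = 5
Changed? yes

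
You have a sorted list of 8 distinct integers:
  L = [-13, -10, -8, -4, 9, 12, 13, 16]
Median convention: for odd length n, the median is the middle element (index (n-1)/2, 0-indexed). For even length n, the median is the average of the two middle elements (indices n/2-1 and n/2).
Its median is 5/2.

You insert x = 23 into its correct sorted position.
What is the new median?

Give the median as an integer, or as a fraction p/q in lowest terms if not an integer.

Answer: 9

Derivation:
Old list (sorted, length 8): [-13, -10, -8, -4, 9, 12, 13, 16]
Old median = 5/2
Insert x = 23
Old length even (8). Middle pair: indices 3,4 = -4,9.
New length odd (9). New median = single middle element.
x = 23: 8 elements are < x, 0 elements are > x.
New sorted list: [-13, -10, -8, -4, 9, 12, 13, 16, 23]
New median = 9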